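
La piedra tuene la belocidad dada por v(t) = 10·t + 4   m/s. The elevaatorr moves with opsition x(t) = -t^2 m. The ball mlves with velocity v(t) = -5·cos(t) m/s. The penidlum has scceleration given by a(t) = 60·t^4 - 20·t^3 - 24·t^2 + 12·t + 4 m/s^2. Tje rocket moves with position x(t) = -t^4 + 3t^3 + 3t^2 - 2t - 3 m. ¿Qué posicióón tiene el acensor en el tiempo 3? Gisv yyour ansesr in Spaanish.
Usando x(t) = -t^2 y sustituyendo t = 3, encontramos x = -9.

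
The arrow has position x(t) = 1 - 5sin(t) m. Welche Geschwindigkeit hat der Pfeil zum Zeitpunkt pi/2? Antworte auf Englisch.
We must differentiate our position equation x(t) = 1 - 5·sin(t) 1 time. Taking d/dt of x(t), we find v(t) = -5·cos(t). From the given velocity equation v(t) = -5·cos(t), we substitute t = pi/2 to get v = 0.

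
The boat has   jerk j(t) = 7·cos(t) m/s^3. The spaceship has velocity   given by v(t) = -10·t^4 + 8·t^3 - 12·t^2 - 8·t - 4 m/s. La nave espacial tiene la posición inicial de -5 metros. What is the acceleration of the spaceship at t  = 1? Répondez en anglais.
Starting from velocity v(t) = -10·t^4 + 8·t^3 - 12·t^2 - 8·t - 4, we take 1 derivative. Taking d/dt of v(t), we find a(t) = -40·t^3 + 24·t^2 - 24·t - 8. Using a(t) = -40·t^3 + 24·t^2 - 24·t - 8 and substituting t = 1, we find a = -48.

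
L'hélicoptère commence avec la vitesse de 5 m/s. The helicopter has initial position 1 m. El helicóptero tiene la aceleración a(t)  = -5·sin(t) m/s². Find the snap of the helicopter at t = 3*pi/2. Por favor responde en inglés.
We must differentiate our acceleration equation a(t) = -5·sin(t) 2 times. Differentiating acceleration, we get jerk: j(t) = -5·cos(t). The derivative of jerk gives snap: s(t) = 5·sin(t). From the given snap equation s(t) = 5·sin(t), we substitute t = 3*pi/2 to get s = -5.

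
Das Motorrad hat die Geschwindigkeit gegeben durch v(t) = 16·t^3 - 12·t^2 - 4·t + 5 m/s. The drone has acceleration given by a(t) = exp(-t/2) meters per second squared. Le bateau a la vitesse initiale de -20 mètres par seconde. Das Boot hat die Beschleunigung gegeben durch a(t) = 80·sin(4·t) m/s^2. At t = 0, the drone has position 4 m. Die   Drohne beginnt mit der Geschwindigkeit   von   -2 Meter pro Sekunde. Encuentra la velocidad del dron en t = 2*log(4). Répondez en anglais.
We must find the antiderivative of our acceleration equation a(t) = exp(-t/2) 1 time. The integral of acceleration is velocity. Using v(0) = -2, we get v(t) = -2·exp(-t/2). We have velocity v(t) = -2·exp(-t/2). Substituting t = 2*log(4): v(2*log(4)) = -1/2.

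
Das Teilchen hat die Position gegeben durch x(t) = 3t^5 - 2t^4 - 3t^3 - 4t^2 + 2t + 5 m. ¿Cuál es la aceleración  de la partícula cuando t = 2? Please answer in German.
Um dies zu lösen, müssen wir 2 Ableitungen unserer Gleichung für die Position x(t) = 3·t^5 - 2·t^4 - 3·t^3 - 4·t^2 + 2·t + 5 nehmen. Die Ableitung von der Position ergibt die Geschwindigkeit: v(t) = 15·t^4 - 8·t^3 - 9·t^2 - 8·t + 2. Die Ableitung von der Geschwindigkeit ergibt die Beschleunigung: a(t) = 60·t^3 - 24·t^2 - 18·t - 8. Wir haben die Beschleunigung a(t) = 60·t^3 - 24·t^2 - 18·t - 8. Durch Einsetzen von t = 2: a(2) = 340.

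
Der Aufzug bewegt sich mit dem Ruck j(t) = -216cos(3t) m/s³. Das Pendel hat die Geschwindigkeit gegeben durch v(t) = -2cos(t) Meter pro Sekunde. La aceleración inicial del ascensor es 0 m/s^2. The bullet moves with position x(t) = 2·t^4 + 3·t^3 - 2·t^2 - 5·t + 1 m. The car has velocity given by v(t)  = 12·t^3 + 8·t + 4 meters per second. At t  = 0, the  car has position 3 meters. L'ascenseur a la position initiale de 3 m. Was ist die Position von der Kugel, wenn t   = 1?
Wir haben die Position x(t) = 2·t^4 + 3·t^3 - 2·t^2 - 5·t + 1. Durch Einsetzen von t = 1: x(1) = -1.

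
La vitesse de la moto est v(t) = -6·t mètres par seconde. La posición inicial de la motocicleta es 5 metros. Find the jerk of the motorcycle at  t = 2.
To solve this, we need to take 2 derivatives of our velocity equation v(t) = -6·t. Taking d/dt of v(t), we find a(t) = -6. Taking d/dt of a(t), we find j(t) = 0. Using j(t) = 0 and substituting t = 2, we find j = 0.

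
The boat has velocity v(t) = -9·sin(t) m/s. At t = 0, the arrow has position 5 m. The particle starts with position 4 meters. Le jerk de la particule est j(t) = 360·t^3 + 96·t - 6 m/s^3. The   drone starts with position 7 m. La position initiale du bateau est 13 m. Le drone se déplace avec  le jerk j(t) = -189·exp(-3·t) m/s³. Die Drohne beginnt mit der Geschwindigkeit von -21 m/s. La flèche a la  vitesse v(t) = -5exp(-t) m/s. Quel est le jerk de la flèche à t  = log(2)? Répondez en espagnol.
Partiendo de la velocidad v(t) = -5·exp(-t), tomamos 2 derivadas. Tomando d/dt de v(t), encontramos a(t) = 5·exp(-t). Derivando la aceleración, obtenemos la sacudida: j(t) = -5·exp(-t). De la ecuación de la sacudida j(t) = -5·exp(-t), sustituimos t = log(2) para obtener j = -5/2.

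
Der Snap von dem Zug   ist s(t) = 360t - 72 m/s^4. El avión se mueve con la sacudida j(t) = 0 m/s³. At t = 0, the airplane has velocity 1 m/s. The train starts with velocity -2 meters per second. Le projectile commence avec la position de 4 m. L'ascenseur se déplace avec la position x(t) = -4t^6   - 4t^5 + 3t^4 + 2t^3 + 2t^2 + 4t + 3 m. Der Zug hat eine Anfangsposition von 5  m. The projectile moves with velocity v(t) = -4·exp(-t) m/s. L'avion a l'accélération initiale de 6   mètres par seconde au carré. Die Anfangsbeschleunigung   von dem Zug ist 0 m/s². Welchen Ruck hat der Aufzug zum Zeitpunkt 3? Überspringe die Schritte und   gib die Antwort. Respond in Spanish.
En t = 3, j = -14892.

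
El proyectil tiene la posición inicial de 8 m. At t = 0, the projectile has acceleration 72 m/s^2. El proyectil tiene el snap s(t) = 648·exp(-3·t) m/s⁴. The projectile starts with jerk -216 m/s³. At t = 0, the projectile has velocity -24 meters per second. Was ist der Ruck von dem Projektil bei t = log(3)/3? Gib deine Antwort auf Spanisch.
Debemos encontrar la integral de nuestra ecuación del snap s(t) = 648·exp(-3·t) 1 vez. La integral del snap, con j(0) = -216, da la sacudida: j(t) = -216·exp(-3·t). Tenemos la sacudida j(t) = -216·exp(-3·t). Sustituyendo t = log(3)/3: j(log(3)/3) = -72.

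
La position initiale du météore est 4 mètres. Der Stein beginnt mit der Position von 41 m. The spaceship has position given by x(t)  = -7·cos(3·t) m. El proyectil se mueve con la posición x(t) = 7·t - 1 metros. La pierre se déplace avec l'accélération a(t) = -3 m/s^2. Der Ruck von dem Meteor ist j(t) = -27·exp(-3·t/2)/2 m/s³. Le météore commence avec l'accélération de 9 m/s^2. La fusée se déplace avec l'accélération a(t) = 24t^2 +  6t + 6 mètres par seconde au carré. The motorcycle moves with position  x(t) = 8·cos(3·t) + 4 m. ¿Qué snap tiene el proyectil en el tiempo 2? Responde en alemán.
Um dies zu lösen, müssen wir 4 Ableitungen unserer Gleichung für die Position x(t) = 7·t - 1 nehmen. Durch Ableiten von der Position erhalten wir die Geschwindigkeit: v(t) = 7. Durch Ableiten von der Geschwindigkeit erhalten wir die Beschleunigung: a(t) = 0. Mit d/dt von a(t) finden wir j(t) = 0. Die Ableitung von dem Ruck ergibt den Snap: s(t) = 0. Aus der Gleichung für den Snap s(t) = 0, setzen wir t = 2 ein und erhalten s = 0.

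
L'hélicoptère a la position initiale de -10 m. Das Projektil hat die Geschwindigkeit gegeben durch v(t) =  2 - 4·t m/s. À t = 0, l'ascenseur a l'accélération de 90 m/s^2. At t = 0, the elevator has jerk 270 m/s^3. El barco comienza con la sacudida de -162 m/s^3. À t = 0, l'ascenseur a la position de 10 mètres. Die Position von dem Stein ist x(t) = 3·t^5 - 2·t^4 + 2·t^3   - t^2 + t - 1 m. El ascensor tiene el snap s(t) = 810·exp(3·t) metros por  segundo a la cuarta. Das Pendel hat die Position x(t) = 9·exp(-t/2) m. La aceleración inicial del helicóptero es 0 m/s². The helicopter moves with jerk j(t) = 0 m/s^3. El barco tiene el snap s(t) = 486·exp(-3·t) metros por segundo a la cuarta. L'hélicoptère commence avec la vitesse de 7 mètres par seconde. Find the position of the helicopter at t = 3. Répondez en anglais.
Starting from jerk j(t) = 0, we take 3 antiderivatives. The antiderivative of jerk is acceleration. Using a(0) = 0, we get a(t) = 0. The integral of acceleration, with v(0) = 7, gives velocity: v(t) = 7. Integrating velocity and using the initial condition x(0) = -10, we get x(t) = 7·t - 10. From the given position equation x(t) = 7·t - 10, we substitute t = 3 to get x = 11.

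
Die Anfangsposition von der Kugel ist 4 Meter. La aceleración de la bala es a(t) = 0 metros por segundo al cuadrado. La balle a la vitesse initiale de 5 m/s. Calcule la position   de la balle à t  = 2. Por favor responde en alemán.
Wir müssen unsere Gleichung für die Beschleunigung a(t) = 0 2-mal integrieren. Das Integral von der Beschleunigung, mit v(0) = 5, ergibt die Geschwindigkeit: v(t) = 5. Mit ∫v(t)dt und Anwendung von x(0) = 4, finden wir x(t) = 5·t + 4. Aus der Gleichung für die Position x(t) = 5·t + 4, setzen wir t = 2 ein und erhalten x = 14.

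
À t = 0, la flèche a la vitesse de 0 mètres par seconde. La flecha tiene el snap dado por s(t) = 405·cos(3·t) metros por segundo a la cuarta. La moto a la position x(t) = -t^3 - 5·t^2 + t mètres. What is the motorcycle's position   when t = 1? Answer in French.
Nous avons la position x(t) = -t^3 - 5·t^2 + t. En substituant t = 1: x(1) = -5.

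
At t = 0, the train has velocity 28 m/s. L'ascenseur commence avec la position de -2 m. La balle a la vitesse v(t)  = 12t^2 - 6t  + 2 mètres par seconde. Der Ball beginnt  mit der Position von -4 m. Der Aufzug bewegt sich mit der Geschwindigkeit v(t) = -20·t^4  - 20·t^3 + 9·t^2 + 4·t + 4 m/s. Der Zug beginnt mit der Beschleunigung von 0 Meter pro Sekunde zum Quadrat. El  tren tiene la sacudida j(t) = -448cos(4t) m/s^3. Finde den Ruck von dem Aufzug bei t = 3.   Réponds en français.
Pour résoudre ceci, nous devons prendre 2 dérivées de notre équation de la vitesse v(t) = -20·t^4 - 20·t^3 + 9·t^2 + 4·t + 4. En dérivant la vitesse, nous obtenons l'accélération: a(t) = -80·t^3 - 60·t^2 + 18·t + 4. En dérivant l'accélération, nous obtenons le jerk: j(t) = -240·t^2 - 120·t + 18. En utilisant j(t) = -240·t^2 - 120·t + 18 et en substituant t = 3, nous trouvons j = -2502.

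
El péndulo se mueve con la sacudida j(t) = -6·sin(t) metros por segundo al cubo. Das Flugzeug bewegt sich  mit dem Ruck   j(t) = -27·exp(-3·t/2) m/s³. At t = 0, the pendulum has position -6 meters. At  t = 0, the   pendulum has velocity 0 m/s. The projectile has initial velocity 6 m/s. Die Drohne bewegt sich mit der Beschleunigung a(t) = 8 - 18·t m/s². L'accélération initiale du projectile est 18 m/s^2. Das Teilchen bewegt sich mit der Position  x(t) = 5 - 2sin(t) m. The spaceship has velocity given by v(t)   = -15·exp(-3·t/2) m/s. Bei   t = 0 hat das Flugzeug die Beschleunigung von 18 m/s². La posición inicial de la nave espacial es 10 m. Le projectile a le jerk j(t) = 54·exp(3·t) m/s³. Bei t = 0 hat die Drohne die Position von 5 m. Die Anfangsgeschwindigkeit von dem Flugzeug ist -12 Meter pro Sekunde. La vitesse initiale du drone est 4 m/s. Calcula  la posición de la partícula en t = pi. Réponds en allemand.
Mit x(t) = 5 - 2·sin(t) und Einsetzen von t = pi, finden wir x = 5.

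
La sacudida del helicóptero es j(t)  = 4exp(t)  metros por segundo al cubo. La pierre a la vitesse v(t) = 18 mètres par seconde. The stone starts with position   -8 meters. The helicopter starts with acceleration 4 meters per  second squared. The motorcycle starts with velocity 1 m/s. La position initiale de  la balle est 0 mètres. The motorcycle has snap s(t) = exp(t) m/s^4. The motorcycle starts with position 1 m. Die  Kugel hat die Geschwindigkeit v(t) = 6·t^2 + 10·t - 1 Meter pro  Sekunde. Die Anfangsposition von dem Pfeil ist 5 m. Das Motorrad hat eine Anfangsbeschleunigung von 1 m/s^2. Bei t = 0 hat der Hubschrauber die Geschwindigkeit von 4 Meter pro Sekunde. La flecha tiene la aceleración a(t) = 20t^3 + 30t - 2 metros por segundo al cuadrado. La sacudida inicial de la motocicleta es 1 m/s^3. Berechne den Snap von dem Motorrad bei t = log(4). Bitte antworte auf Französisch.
En utilisant s(t) = exp(t) et en substituant t = log(4), nous trouvons s = 4.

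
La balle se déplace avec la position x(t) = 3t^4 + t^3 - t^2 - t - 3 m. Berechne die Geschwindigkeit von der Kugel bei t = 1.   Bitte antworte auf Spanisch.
Debemos derivar nuestra ecuación de la posición x(t) = 3·t^4 + t^3 - t^2 - t - 3 1 vez. La derivada de la posición da la velocidad: v(t) = 12·t^3 + 3·t^2 - 2·t - 1. De la ecuación de la velocidad v(t) = 12·t^3 + 3·t^2 - 2·t - 1, sustituimos t = 1 para obtener v = 12.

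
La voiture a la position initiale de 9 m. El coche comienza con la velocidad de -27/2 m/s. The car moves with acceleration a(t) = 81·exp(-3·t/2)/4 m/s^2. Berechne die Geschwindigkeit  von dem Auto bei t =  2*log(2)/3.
Ausgehend von der Beschleunigung a(t) = 81·exp(-3·t/2)/4, nehmen wir 1 Stammfunktion. Durch Integration von der Beschleunigung und Verwendung der Anfangsbedingung v(0) = -27/2, erhalten wir v(t) = -27·exp(-3·t/2)/2. Mit v(t) = -27·exp(-3·t/2)/2 und Einsetzen von t = 2*log(2)/3, finden wir v = -27/4.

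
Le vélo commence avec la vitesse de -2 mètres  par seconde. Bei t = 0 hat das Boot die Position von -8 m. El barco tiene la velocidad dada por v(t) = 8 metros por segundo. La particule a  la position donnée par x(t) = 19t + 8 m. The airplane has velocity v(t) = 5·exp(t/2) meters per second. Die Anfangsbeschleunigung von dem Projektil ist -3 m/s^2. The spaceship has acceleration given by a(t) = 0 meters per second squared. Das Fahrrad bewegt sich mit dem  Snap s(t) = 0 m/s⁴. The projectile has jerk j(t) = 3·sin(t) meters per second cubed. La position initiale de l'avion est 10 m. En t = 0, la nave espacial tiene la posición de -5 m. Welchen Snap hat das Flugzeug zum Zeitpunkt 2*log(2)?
Wir müssen unsere Gleichung für die Geschwindigkeit v(t) = 5·exp(t/2) 3-mal ableiten. Die Ableitung von der Geschwindigkeit ergibt die Beschleunigung: a(t) = 5·exp(t/2)/2. Mit d/dt von a(t) finden wir j(t) = 5·exp(t/2)/4. Die Ableitung von dem Ruck ergibt den Snap: s(t) = 5·exp(t/2)/8. Mit s(t) = 5·exp(t/2)/8 und Einsetzen von t = 2*log(2), finden wir s = 5/4.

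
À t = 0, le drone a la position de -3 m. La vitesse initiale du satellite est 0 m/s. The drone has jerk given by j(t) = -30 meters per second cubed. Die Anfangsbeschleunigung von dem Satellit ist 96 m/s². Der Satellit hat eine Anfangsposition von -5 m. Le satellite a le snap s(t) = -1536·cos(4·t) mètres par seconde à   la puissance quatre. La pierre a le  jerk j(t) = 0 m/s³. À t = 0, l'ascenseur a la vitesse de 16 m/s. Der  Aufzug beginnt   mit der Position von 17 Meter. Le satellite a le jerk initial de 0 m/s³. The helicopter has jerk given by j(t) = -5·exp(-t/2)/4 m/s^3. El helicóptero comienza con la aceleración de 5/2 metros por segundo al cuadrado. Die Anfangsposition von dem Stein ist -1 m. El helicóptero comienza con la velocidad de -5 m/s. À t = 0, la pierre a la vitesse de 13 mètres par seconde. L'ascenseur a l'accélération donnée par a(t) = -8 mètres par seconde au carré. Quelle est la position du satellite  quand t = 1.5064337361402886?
Pour résoudre ceci, nous devons prendre 4 primitives de notre équation du snap s(t) = -1536·cos(4·t). L'intégrale du snap est le jerk. En utilisant j(0) = 0, nous obtenons j(t) = -384·sin(4·t). En intégrant le jerk et en utilisant la condition initiale a(0) = 96, nous obtenons a(t) = 96·cos(4·t). L'intégrale de l'accélération, avec v(0) = 0, donne la vitesse: v(t) = 24·sin(4·t). L'intégrale de la vitesse est la position. En utilisant x(0) = -5, nous obtenons x(t) = 1 - 6·cos(4·t). En utilisant x(t) = 1 - 6·cos(4·t) et en substituant t = 1.5064337361402886, nous trouvons x = -4.80225379117614.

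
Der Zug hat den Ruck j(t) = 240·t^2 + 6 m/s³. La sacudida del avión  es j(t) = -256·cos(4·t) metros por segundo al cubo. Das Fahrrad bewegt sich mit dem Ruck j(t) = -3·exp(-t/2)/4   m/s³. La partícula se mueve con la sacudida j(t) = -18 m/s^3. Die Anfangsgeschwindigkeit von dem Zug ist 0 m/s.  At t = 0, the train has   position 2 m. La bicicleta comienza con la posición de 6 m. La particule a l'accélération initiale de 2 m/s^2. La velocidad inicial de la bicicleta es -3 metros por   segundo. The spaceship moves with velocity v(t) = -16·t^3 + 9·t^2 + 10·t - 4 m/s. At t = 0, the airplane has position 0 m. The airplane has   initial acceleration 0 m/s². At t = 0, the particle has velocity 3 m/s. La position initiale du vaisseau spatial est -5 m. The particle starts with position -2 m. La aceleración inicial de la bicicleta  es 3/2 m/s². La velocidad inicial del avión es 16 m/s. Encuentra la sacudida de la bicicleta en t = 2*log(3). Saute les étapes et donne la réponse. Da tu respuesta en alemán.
Bei t = 2*log(3), j = -1/4.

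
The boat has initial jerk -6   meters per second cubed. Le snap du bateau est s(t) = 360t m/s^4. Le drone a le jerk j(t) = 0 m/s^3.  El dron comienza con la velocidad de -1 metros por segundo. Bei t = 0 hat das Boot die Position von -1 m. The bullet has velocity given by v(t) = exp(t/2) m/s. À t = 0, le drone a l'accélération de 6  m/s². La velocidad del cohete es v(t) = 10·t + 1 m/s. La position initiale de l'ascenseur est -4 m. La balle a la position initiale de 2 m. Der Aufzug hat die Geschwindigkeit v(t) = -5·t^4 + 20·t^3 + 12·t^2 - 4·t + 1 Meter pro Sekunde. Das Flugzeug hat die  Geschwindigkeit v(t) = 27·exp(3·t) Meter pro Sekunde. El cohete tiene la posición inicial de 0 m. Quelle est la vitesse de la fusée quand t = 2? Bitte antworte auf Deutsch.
Aus der Gleichung für die Geschwindigkeit v(t) = 10·t + 1, setzen wir t = 2 ein und erhalten v = 21.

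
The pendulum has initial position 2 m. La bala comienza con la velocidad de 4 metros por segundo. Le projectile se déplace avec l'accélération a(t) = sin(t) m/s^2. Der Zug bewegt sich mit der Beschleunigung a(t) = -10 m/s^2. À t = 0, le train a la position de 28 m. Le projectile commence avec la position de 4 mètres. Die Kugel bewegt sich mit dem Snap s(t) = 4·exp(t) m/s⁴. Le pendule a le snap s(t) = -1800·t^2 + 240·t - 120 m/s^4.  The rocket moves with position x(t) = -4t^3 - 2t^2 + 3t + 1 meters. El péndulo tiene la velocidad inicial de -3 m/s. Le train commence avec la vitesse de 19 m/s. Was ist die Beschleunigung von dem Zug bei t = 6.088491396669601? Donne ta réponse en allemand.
Mit a(t) = -10 und Einsetzen von t = 6.088491396669601, finden wir a = -10.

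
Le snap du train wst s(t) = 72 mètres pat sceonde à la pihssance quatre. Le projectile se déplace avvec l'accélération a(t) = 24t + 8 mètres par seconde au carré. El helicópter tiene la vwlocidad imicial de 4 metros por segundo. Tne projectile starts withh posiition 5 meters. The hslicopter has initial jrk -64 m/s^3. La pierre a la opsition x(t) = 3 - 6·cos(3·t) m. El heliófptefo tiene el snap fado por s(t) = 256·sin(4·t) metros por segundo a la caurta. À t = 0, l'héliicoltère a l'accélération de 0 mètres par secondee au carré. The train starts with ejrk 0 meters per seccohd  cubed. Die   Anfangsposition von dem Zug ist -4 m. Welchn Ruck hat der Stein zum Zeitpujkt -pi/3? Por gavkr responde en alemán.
Um dies zu lösen, müssen wir 3 Ableitungen unserer Gleichung für die Position x(t) = 3 - 6·cos(3·t) nehmen. Mit d/dt von x(t) finden wir v(t) = 18·sin(3·t). Mit d/dt von v(t) finden wir a(t) = 54·cos(3·t). Durch Ableiten von der Beschleunigung erhalten wir den Ruck: j(t) = -162·sin(3·t). Wir haben den Ruck j(t) = -162·sin(3·t). Durch Einsetzen von t = -pi/3: j(-pi/3) = 0.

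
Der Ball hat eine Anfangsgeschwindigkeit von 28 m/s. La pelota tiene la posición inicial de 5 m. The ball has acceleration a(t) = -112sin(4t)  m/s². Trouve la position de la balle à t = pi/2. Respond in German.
Ausgehend von der Beschleunigung a(t) = -112·sin(4·t), nehmen wir 2 Integrale. Die Stammfunktion von der Beschleunigung ist die Geschwindigkeit. Mit v(0) = 28 erhalten wir v(t) = 28·cos(4·t). Mit ∫v(t)dt und Anwendung von x(0) = 5, finden wir x(t) = 7·sin(4·t) + 5. Aus der Gleichung für die Position x(t) = 7·sin(4·t) + 5, setzen wir t = pi/2 ein und erhalten x = 5.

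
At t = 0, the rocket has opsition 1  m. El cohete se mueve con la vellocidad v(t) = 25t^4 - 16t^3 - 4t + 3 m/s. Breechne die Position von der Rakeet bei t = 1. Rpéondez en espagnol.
Necesitamos integrar nuestra ecuación de la velocidad v(t) = 25·t^4 - 16·t^3 - 4·t + 3 1 vez. Integrando la velocidad y usando la condición inicial x(0) = 1, obtenemos x(t) = 5·t^5 - 4·t^4 - 2·t^2 + 3·t + 1. Tenemos la posición x(t) = 5·t^5 - 4·t^4 - 2·t^2 + 3·t + 1. Sustituyendo t = 1: x(1) = 3.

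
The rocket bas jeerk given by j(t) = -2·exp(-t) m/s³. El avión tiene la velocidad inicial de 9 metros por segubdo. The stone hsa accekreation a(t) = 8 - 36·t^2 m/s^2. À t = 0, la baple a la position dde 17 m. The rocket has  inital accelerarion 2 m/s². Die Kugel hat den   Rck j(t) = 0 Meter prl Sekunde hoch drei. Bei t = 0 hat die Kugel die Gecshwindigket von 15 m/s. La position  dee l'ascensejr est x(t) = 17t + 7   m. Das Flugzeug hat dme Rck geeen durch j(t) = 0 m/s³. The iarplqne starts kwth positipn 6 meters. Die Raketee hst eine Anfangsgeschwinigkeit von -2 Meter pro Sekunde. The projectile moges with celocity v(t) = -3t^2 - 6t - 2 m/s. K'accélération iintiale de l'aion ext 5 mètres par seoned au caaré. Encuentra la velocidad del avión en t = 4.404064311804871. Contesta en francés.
En partant du jerk j(t) = 0, nous prenons 2 primitives. La primitive du jerk, avec a(0) = 5, donne l'accélération: a(t) = 5. En intégrant l'accélération et en utilisant la condition initiale v(0) = 9, nous obtenons v(t) = 5·t + 9. En utilisant v(t) = 5·t + 9 et en substituant t = 4.404064311804871, nous trouvons v = 31.0203215590244.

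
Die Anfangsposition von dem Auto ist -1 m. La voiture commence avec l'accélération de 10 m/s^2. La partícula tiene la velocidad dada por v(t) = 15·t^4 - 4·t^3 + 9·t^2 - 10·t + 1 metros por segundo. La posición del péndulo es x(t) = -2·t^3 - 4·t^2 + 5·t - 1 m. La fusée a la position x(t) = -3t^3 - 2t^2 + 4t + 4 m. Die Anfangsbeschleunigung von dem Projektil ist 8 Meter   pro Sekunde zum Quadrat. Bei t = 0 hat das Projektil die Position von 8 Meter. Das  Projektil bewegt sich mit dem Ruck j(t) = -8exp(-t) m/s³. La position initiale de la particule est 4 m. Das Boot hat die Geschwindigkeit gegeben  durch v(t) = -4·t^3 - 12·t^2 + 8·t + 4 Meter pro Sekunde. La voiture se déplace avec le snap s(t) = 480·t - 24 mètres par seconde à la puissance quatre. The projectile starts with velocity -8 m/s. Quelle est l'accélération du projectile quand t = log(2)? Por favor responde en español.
Para resolver esto, necesitamos tomar 1 antiderivada de nuestra ecuación de la sacudida j(t) = -8·exp(-t). Integrando la sacudida y usando la condición inicial a(0) = 8, obtenemos a(t) = 8·exp(-t). Tenemos la aceleración a(t) = 8·exp(-t). Sustituyendo t = log(2): a(log(2)) = 4.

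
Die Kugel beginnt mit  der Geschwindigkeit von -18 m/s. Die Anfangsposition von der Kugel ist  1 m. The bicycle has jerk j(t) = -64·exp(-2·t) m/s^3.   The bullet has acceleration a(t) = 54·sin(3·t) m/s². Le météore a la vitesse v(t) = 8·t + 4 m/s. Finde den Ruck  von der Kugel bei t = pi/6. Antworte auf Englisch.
We must differentiate our acceleration equation a(t) = 54·sin(3·t) 1 time. The derivative of acceleration gives jerk: j(t) = 162·cos(3·t). We have jerk j(t) = 162·cos(3·t). Substituting t = pi/6: j(pi/6) = 0.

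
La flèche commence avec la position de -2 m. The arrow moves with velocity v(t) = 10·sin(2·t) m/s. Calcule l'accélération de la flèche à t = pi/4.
Nous devons dériver notre équation de la vitesse v(t) = 10·sin(2·t) 1 fois. En dérivant la vitesse, nous obtenons l'accélération: a(t) = 20·cos(2·t). De l'équation de l'accélération a(t) = 20·cos(2·t), nous substituons t = pi/4 pour obtenir a = 0.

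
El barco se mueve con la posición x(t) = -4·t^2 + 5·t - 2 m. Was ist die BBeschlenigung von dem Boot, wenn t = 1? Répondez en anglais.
We must differentiate our position equation x(t) = -4·t^2 + 5·t - 2 2 times. Differentiating position, we get velocity: v(t) = 5 - 8·t. Taking d/dt of v(t), we find a(t) = -8. From the given acceleration equation a(t) = -8, we substitute t = 1 to get a = -8.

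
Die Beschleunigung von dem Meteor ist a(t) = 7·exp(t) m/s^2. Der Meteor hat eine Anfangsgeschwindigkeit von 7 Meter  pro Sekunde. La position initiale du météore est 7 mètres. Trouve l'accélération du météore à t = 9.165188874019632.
En utilisant a(t) = 7·exp(t) et en substituant t = 9.165188874019632, nous trouvons a = 66909.6862796902.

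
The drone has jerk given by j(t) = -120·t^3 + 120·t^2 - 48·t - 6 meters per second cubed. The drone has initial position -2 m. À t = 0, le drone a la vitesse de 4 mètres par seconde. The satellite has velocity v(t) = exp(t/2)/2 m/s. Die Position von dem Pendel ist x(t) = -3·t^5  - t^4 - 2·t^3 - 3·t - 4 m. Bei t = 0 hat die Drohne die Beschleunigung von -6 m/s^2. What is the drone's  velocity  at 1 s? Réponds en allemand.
Wir müssen das Integral unserer Gleichung für den Ruck j(t) = -120·t^3 + 120·t^2 - 48·t - 6 2-mal finden. Durch Integration von dem Ruck und Verwendung der Anfangsbedingung a(0) = -6, erhalten wir a(t) = -30·t^4 + 40·t^3 - 24·t^2 - 6·t - 6. Das Integral von der Beschleunigung, mit v(0) = 4, ergibt die Geschwindigkeit: v(t) = -6·t^5 + 10·t^4 - 8·t^3 - 3·t^2 - 6·t + 4. Mit v(t) = -6·t^5 + 10·t^4 - 8·t^3 - 3·t^2 - 6·t + 4 und Einsetzen von t = 1, finden wir v = -9.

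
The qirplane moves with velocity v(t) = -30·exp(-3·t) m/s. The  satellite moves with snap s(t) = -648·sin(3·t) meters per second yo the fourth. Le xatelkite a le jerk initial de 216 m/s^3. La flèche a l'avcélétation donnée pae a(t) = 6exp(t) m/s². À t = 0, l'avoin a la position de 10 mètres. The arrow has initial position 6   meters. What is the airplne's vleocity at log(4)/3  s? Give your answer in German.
Wir haben die Geschwindigkeit v(t) = -30·exp(-3·t). Durch Einsetzen von t = log(4)/3: v(log(4)/3) = -15/2.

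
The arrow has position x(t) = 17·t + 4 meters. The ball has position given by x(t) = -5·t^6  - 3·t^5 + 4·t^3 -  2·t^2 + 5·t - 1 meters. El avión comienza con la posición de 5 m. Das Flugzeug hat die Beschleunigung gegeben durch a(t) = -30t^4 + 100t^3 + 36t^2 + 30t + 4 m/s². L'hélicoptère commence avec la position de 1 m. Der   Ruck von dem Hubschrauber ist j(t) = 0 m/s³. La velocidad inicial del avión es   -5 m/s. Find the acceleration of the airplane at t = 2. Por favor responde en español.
Tenemos la aceleración a(t) = -30·t^4 + 100·t^3 + 36·t^2 + 30·t + 4. Sustituyendo t = 2: a(2) = 528.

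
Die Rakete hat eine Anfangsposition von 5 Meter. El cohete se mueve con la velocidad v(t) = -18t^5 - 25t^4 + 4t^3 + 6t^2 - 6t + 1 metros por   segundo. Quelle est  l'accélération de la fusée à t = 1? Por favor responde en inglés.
We must differentiate our velocity equation v(t) = -18·t^5 - 25·t^4 + 4·t^3 + 6·t^2 - 6·t + 1 1 time. The derivative of velocity gives acceleration: a(t) = -90·t^4 - 100·t^3 + 12·t^2 + 12·t - 6. We have acceleration a(t) = -90·t^4 - 100·t^3 + 12·t^2 + 12·t - 6. Substituting t = 1: a(1) = -172.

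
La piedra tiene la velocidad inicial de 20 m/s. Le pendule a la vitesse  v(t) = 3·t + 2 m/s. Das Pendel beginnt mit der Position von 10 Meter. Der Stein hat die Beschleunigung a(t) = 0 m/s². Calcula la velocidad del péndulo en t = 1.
Usando v(t) = 3·t + 2 y sustituyendo t = 1, encontramos v = 5.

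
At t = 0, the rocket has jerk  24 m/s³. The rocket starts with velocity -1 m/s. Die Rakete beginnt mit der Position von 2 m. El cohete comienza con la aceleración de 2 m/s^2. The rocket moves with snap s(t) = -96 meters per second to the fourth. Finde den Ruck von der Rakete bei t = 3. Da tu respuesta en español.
Necesitamos integrar nuestra ecuación del snap s(t) = -96 1 vez. Tomando ∫s(t)dt y aplicando j(0) = 24, encontramos j(t) = 24 - 96·t. Usando j(t) = 24 - 96·t y sustituyendo t = 3, encontramos j = -264.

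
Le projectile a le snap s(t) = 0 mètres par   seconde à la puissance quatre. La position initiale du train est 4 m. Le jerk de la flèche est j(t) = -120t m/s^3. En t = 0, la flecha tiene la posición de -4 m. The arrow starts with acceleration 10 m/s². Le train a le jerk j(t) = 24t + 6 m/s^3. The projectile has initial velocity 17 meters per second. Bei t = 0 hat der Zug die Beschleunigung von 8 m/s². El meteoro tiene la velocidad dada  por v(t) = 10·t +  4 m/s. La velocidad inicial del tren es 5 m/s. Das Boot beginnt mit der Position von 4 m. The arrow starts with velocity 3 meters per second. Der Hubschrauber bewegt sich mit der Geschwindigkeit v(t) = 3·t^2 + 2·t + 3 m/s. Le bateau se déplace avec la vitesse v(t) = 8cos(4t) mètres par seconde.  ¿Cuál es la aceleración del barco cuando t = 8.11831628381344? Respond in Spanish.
Debemos derivar nuestra ecuación de la velocidad v(t) = 8·cos(4·t) 1 vez. Derivando la velocidad, obtenemos la aceleración: a(t) = -32·sin(4·t). Tenemos la aceleración a(t) = -32·sin(4·t). Sustituyendo t = 8.11831628381344: a(8.11831628381344) = -27.8736419180462.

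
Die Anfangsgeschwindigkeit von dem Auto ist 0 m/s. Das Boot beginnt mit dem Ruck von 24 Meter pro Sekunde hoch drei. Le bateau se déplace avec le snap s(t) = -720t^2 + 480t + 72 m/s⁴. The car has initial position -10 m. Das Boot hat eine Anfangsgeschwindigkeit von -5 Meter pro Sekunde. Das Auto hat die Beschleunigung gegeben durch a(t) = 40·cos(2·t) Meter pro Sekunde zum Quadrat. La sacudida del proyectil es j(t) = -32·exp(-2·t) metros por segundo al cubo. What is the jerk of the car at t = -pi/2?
To solve this, we need to take 1 derivative of our acceleration equation a(t) = 40·cos(2·t). The derivative of acceleration gives jerk: j(t) = -80·sin(2·t). We have jerk j(t) = -80·sin(2·t). Substituting t = -pi/2: j(-pi/2) = 0.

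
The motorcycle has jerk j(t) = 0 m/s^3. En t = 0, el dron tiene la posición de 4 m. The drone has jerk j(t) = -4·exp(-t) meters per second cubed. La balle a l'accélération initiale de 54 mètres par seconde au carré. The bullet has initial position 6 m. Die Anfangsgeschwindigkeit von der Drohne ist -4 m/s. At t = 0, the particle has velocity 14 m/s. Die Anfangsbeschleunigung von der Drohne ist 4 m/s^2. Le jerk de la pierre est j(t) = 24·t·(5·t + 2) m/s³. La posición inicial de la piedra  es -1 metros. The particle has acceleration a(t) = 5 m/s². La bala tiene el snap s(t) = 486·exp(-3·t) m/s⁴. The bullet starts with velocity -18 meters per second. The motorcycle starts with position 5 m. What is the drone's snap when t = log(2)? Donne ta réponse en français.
Nous devons dériver notre équation du jerk j(t) = -4·exp(-t) 1 fois. La dérivée du jerk donne le snap: s(t) = 4·exp(-t). En utilisant s(t) = 4·exp(-t) et en substituant t = log(2), nous trouvons s = 2.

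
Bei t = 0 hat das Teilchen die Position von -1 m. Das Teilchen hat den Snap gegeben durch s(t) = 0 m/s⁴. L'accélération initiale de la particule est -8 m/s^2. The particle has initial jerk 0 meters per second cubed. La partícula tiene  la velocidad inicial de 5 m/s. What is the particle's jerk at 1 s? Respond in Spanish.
Para resolver esto, necesitamos tomar 1 antiderivada de nuestra ecuación del snap s(t) = 0. La integral del snap, con j(0) = 0, da la sacudida: j(t) = 0. De la ecuación de la sacudida j(t) = 0, sustituimos t = 1 para obtener j = 0.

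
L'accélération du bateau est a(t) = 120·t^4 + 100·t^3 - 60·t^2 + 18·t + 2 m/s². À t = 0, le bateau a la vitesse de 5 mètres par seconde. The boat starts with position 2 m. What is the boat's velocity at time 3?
Starting from acceleration a(t) = 120·t^4 + 100·t^3 - 60·t^2 + 18·t + 2, we take 1 integral. Integrating acceleration and using the initial condition v(0) = 5, we get v(t) = 24·t^5 + 25·t^4 - 20·t^3 + 9·t^2 + 2·t + 5. We have velocity v(t) = 24·t^5 + 25·t^4 - 20·t^3 + 9·t^2 + 2·t + 5. Substituting t = 3: v(3) = 7409.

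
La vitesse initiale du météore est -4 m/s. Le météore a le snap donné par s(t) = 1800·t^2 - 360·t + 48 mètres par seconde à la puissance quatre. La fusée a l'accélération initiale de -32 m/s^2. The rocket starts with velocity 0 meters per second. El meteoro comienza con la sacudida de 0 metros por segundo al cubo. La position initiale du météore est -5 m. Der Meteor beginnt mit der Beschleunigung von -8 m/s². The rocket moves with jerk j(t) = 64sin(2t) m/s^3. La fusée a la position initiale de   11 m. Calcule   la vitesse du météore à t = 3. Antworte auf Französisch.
En partant du snap s(t) = 1800·t^2 - 360·t + 48, nous prenons 3 intégrales. En intégrant le snap et en utilisant la condition initiale j(0) = 0, nous obtenons j(t) = 12·t·(50·t^2 - 15·t + 4). La primitive du jerk est l'accélération. En utilisant a(0) = -8, nous obtenons a(t) = 150·t^4 - 60·t^3 + 24·t^2 - 8. En intégrant l'accélération et en utilisant la condition initiale v(0) = -4, nous obtenons v(t) = 30·t^5 - 15·t^4 + 8·t^3 - 8·t - 4. En utilisant v(t) = 30·t^5 - 15·t^4 + 8·t^3 - 8·t - 4 et en substituant t = 3, nous trouvons v = 6263.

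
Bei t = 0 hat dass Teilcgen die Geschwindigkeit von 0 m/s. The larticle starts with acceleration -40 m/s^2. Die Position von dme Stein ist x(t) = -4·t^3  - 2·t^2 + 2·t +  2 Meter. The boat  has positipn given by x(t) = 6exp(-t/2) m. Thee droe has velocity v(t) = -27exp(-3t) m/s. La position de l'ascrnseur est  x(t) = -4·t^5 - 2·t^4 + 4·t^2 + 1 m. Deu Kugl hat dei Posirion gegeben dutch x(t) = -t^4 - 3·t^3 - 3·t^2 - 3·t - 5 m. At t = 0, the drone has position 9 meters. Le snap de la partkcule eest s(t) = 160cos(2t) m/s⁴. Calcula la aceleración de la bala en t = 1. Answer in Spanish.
Para resolver esto, necesitamos tomar 2 derivadas de nuestra ecuación de la posición x(t) = -t^4 - 3·t^3 - 3·t^2 - 3·t - 5. La derivada de la posición da la velocidad: v(t) = -4·t^3 - 9·t^2 - 6·t - 3. Tomando d/dt de v(t), encontramos a(t) = -12·t^2 - 18·t - 6. Tenemos la aceleración a(t) = -12·t^2 - 18·t - 6. Sustituyendo t = 1: a(1) = -36.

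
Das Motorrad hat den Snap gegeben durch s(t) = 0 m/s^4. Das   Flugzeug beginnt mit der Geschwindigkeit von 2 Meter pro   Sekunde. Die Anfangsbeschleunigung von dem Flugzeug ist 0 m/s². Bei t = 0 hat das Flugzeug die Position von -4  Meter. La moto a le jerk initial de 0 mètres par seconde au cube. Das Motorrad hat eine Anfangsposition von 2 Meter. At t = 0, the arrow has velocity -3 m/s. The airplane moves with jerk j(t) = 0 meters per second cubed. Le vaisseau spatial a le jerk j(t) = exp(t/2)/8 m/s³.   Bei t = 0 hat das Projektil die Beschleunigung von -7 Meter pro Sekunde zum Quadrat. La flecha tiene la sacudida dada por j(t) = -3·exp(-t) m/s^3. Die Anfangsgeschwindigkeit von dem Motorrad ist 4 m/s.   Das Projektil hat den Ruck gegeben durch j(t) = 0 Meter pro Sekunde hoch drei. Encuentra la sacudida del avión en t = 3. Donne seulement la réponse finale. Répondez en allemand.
j(3) = 0.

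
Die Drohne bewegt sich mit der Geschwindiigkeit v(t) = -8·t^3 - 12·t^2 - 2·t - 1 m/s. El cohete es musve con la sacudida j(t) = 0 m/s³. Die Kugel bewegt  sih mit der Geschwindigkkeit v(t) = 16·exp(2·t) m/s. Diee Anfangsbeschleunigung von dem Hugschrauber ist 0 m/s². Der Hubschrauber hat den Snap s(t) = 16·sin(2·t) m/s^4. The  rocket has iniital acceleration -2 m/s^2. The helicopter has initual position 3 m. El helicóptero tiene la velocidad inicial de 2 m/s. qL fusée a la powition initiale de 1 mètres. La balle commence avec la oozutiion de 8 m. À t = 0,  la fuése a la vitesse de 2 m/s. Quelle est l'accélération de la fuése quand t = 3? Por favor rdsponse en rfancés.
Nous devons intégrer notre équation du jerk j(t) = 0 1 fois. L'intégrale du jerk, avec a(0) = -2, donne l'accélération: a(t) = -2. De l'équation de l'accélération a(t) = -2, nous substituons t = 3 pour obtenir a = -2.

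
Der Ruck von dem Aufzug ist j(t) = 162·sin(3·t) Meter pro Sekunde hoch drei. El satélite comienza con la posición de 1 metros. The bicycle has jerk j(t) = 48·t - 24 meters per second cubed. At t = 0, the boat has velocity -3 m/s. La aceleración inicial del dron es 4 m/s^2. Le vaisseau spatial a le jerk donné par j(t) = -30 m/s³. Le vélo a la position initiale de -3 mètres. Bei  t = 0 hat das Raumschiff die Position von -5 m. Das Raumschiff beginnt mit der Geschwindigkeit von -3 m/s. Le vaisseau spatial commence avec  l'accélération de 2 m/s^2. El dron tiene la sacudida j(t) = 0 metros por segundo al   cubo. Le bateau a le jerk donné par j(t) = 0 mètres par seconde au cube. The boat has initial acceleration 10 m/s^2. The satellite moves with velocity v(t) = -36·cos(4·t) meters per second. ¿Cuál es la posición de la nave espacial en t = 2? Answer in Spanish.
Necesitamos integrar nuestra ecuación de la sacudida j(t) = -30 3 veces. La integral de la sacudida, con a(0) = 2, da la aceleración: a(t) = 2 - 30·t. La antiderivada de la aceleración es la velocidad. Usando v(0) = -3, obtenemos v(t) = -15·t^2 + 2·t - 3. La integral de la velocidad, con x(0) = -5, da la posición: x(t) = -5·t^3 + t^2 - 3·t - 5. Usando x(t) = -5·t^3 + t^2 - 3·t - 5 y sustituyendo t = 2, encontramos x = -47.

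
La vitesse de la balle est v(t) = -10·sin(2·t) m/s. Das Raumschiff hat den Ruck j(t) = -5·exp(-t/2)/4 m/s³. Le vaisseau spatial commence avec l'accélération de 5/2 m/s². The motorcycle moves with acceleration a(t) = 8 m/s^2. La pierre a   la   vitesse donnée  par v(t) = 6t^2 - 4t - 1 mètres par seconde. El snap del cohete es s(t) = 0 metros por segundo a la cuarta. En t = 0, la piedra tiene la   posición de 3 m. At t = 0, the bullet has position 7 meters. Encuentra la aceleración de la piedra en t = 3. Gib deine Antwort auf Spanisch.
Para resolver esto, necesitamos tomar 1 derivada de nuestra ecuación de la velocidad v(t) = 6·t^2 - 4·t - 1. Derivando la velocidad, obtenemos la aceleración: a(t) = 12·t - 4. Usando a(t) = 12·t - 4 y sustituyendo t = 3, encontramos a = 32.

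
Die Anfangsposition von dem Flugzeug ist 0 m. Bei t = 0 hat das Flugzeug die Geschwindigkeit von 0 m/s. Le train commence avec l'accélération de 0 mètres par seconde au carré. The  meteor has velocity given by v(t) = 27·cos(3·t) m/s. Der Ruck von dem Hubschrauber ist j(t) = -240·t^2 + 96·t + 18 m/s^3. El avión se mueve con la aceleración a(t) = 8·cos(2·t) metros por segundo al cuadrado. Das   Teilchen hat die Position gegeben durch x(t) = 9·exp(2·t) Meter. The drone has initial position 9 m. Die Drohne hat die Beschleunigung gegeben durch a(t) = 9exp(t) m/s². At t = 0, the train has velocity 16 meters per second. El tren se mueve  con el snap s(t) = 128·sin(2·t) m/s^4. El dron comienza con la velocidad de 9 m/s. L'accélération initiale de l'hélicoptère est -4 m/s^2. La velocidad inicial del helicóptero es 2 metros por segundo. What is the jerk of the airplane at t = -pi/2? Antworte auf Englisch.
We must differentiate our acceleration equation a(t) = 8·cos(2·t) 1 time. The derivative of acceleration gives jerk: j(t) = -16·sin(2·t). Using j(t) = -16·sin(2·t) and substituting t = -pi/2, we find j = 0.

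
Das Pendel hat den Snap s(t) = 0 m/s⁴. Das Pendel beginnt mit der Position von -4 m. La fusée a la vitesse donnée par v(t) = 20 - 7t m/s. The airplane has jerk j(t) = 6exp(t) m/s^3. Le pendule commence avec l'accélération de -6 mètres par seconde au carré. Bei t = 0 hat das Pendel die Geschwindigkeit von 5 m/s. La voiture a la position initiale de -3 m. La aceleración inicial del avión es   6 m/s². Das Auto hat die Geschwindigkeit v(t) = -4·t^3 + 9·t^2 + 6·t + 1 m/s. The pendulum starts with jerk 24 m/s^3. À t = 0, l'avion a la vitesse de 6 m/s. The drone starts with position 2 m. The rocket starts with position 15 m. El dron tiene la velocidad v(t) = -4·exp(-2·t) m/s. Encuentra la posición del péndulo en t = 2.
Partiendo del snap s(t) = 0, tomamos 4 integrales. La antiderivada del snap es la sacudida. Usando j(0) = 24, obtenemos j(t) = 24. Integrando la sacudida y usando la condición inicial a(0) = -6, obtenemos a(t) = 24·t - 6. Integrando la aceleración y usando la condición inicial v(0) = 5, obtenemos v(t) = 12·t^2 - 6·t + 5. La integral de la velocidad es la posición. Usando x(0) = -4, obtenemos x(t) = 4·t^3 - 3·t^2 + 5·t - 4. De la ecuación de la posición x(t) = 4·t^3 - 3·t^2 + 5·t - 4, sustituimos t = 2 para obtener x = 26.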